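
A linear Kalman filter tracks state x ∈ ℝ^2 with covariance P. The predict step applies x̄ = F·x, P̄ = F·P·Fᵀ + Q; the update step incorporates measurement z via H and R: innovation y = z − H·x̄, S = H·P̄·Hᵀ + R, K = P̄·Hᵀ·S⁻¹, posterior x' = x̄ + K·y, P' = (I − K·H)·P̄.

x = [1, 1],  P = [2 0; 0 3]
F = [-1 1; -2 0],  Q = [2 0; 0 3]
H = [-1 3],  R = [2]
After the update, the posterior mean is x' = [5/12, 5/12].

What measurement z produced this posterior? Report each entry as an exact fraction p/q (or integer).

z = [1]

x̄ = F·x = [0, -2]
P̄ = F·P·Fᵀ + Q = [7 4; 4 11]
S = H·P̄·Hᵀ + R = [84]
K = P̄·Hᵀ·S⁻¹ = [5/84; 29/84]
x' − x̄ = [5/12, 29/12] = K·y
y = (KᵀK)⁻¹·Kᵀ·(x' − x̄) = [7]
z = y + H·x̄ = [7] + [-6] = [1]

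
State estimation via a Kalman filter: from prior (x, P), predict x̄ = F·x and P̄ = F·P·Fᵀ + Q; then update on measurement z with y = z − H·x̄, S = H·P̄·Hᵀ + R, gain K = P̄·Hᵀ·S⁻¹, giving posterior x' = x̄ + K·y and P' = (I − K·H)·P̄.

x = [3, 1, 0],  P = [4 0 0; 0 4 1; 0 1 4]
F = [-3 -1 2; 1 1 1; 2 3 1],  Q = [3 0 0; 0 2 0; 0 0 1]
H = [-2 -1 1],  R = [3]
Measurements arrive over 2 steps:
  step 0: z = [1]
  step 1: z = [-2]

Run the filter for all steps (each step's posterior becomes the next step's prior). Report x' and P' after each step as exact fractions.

step 0: x̄ = F·x = [-10, 4, 9]
step 0: P̄ = F·P·Fᵀ + Q = [55 -7 -23; -7 16 28; -23 28 63]
step 0: y = z − H·x̄ = [-24]
step 0: S = H·P̄·Hᵀ + R = [310]
step 0: K = P̄·Hᵀ·S⁻¹ = [-63/155; 13/155; 81/310]
step 0: x' = x̄ + K·y = [-38/155, 308/155, 423/155]
step 0: P' = (I − K·H)·P̄ = [587/155 553/155 1538/155; 553/155 2142/155 3287/155; 1538/155 3287/155 12969/310]
step 1: x̄ = F·x = [652/155, 693/155, 41/5]
step 1: P̄ = F·P·Fᵀ + Q = [5542/155 8603/155 481/5; 8603/155 40559/310 2233/10; 481/5 2233/10 3921/10]
step 1: y = z − H·x̄ = [416/155]
step 1: S = H·P̄·Hᵀ + R = [9233/155]
step 1: K = P̄·Hᵀ·S⁻¹ = [-4776/9233; -2874/9233; -3658/9233]
step 1: x' = x̄ + K·y = [26020/9233, 33567/9233, 65893/9233]
step 1: P' = (I − K·H)·P̄ = [182962/9233 423905/9233 775501/9233; 423905/9233 2309429/18466 3987805/18466; 775501/9233 3987805/18466 7067861/18466]

step 0: x' = [-38/155, 308/155, 423/155], P' = [587/155 553/155 1538/155; 553/155 2142/155 3287/155; 1538/155 3287/155 12969/310]
step 1: x' = [26020/9233, 33567/9233, 65893/9233], P' = [182962/9233 423905/9233 775501/9233; 423905/9233 2309429/18466 3987805/18466; 775501/9233 3987805/18466 7067861/18466]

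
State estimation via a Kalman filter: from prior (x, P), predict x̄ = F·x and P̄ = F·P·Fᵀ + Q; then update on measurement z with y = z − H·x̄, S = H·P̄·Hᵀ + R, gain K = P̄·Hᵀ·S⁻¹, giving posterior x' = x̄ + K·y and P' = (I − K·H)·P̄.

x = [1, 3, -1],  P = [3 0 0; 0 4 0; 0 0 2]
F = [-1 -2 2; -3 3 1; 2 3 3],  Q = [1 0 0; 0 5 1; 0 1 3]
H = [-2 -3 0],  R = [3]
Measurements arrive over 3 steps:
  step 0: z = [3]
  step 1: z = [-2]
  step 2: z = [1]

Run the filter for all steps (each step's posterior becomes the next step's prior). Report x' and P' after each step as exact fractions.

step 0: x̄ = F·x = [-9, 5, 8]
step 0: P̄ = F·P·Fᵀ + Q = [28 -11 -18; -11 70 25; -18 25 69]
step 0: y = z − H·x̄ = [0]
step 0: S = H·P̄·Hᵀ + R = [613]
step 0: K = P̄·Hᵀ·S⁻¹ = [-23/613; -188/613; -39/613]
step 0: x' = x̄ + K·y = [-9, 5, 8]
step 0: P' = (I − K·H)·P̄ = [16635/613 -11067/613 -11931/613; -11067/613 7566/613 7993/613; -11931/613 7993/613 40776/613]
step 1: x̄ = F·x = [15, 50, 21]
step 1: P̄ = F·P·Fᵀ + Q = [150128/613 168349/613 231528/613; 168349/613 580400/613 303859/613; 231528/613 303859/613 371355/613]
step 1: y = z − H·x̄ = [178]
step 1: S = H·P̄·Hᵀ + R = [7846139/613]
step 1: K = P̄·Hᵀ·S⁻¹ = [-805303/7846139; -2077898/7846139; -1374633/7846139]
step 1: x' = x̄ + K·y = [-25651849/7846139, 22441106/7846139, -79915755/7846139]
step 1: P' = (I − K·H)·P̄ = [863641491/7846139 -574955691/7846139 1157593461/7846139; -574955691/7846139 385381692/7846139 -770354341/7846139; 1157593461/7846139 -770354341/7846139 1670615112/7846139]
step 2: x̄ = F·x = [-179061873/7846139, 9194730/1120877, -223727645/7846139]
step 2: P̄ = F·P·Fᵀ + Q = [8328112966/7846139 -1327082017/1120877 11166400836/7846139; -1327082017/1120877 1676081440/1120877 -1759465927/1120877; 11166400836/7846139 -1759465927/1120877 15107350719/7846139]
step 2: y = z − H·x̄ = [-157188277/7846139]
step 2: S = H·P̄·Hᵀ + R = [27454231573/7846139]
step 2: K = P̄·Hᵀ·S⁻¹ = [11212496425/27454231573; -16618562002/27454231573; 14615982795/27454231573]
step 2: x' = x̄ + K·y = [-851180322086/27454231573, 558144949256/27454231573, -1075654118200/27454231573]
step 2: P' = (I − K·H)·P̄ = [13117517527287/27454231573 -8756224181283/27454231573 18185160822627/27454231573; -8756224181283/27454231573 5854101349524/27454231573 -12138056531213/27454231573; 18185160822627/27454231573 -12138056531213/27454231573 25634742391158/27454231573]

step 0: x' = [-9, 5, 8], P' = [16635/613 -11067/613 -11931/613; -11067/613 7566/613 7993/613; -11931/613 7993/613 40776/613]
step 1: x' = [-25651849/7846139, 22441106/7846139, -79915755/7846139], P' = [863641491/7846139 -574955691/7846139 1157593461/7846139; -574955691/7846139 385381692/7846139 -770354341/7846139; 1157593461/7846139 -770354341/7846139 1670615112/7846139]
step 2: x' = [-851180322086/27454231573, 558144949256/27454231573, -1075654118200/27454231573], P' = [13117517527287/27454231573 -8756224181283/27454231573 18185160822627/27454231573; -8756224181283/27454231573 5854101349524/27454231573 -12138056531213/27454231573; 18185160822627/27454231573 -12138056531213/27454231573 25634742391158/27454231573]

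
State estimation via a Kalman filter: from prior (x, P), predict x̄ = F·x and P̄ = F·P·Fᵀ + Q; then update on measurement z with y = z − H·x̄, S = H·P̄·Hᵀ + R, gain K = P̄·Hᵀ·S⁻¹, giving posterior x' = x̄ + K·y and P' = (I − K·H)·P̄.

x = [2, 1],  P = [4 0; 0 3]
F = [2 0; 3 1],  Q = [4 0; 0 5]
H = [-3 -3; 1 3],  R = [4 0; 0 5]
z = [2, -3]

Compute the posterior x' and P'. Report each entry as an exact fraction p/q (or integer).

x̄ = F·x = [4, 7]
P̄ = F·P·Fᵀ + Q = [20 24; 24 44]
y = z − H·x̄ = [35, -28]
S = H·P̄·Hᵀ + R = [1012 -744; -744 565]
K = P̄·Hᵀ·S⁻¹ = [-1533/4561 -1276/4561; 201/4561 1524/4561]
x' = x̄ + K·y = [317/4561, -3710/4561]
P' = (I − K·H)·P̄ = [6256/4561 -4212/4561; -4212/4561 3944/4561]

x' = [317/4561, -3710/4561]
P' = [6256/4561 -4212/4561; -4212/4561 3944/4561]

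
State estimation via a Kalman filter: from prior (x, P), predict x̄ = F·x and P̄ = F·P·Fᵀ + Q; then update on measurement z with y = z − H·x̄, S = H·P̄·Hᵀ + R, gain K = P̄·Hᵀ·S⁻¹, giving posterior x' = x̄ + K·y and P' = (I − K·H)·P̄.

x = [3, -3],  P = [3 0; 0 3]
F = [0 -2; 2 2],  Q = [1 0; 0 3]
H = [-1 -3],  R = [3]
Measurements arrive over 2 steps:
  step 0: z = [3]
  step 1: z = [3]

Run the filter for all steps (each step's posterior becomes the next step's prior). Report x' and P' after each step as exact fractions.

step 0: x̄ = F·x = [6, 0]
step 0: P̄ = F·P·Fᵀ + Q = [13 -12; -12 27]
step 0: y = z − H·x̄ = [9]
step 0: S = H·P̄·Hᵀ + R = [187]
step 0: K = P̄·Hᵀ·S⁻¹ = [23/187; -69/187]
step 0: x' = x̄ + K·y = [1329/187, -621/187]
step 0: P' = (I − K·H)·P̄ = [1902/187 -657/187; -657/187 288/187]
step 1: x̄ = F·x = [1242/187, 1416/187]
step 1: P̄ = F·P·Fᵀ + Q = [1339/187 1476/187; 1476/187 4065/187]
step 1: y = z − H·x̄ = [6051/187]
step 1: S = H·P̄·Hᵀ + R = [47341/187]
step 1: K = P̄·Hᵀ·S⁻¹ = [-5767/47341; -1953/6763]
step 1: x' = x̄ + K·y = [127815/47341, -11985/6763]
step 1: P' = (I − K·H)·P̄ = [161130/47341 -6849/6763; -6849/6763 4236/6763]

step 0: x' = [1329/187, -621/187], P' = [1902/187 -657/187; -657/187 288/187]
step 1: x' = [127815/47341, -11985/6763], P' = [161130/47341 -6849/6763; -6849/6763 4236/6763]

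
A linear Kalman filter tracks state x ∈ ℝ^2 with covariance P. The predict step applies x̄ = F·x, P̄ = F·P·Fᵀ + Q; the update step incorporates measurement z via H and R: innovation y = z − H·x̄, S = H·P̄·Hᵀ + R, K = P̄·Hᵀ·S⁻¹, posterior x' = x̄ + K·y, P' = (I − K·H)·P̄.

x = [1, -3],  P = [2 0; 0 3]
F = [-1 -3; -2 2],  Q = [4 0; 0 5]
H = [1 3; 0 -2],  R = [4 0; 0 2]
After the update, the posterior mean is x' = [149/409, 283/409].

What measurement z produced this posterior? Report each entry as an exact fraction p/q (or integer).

z = [2, -2]

x̄ = F·x = [8, -8]
P̄ = F·P·Fᵀ + Q = [33 -14; -14 25]
S = H·P̄·Hᵀ + R = [178 -122; -122 102]
K = P̄·Hᵀ·S⁻¹ = [1249/1636 1943/1636; 61/1636 -729/1636]
x' − x̄ = [-3123/409, 3555/409] = K·y
y = (KᵀK)⁻¹·Kᵀ·(x' − x̄) = [18, -18]
z = y + H·x̄ = [18, -18] + [-16, 16] = [2, -2]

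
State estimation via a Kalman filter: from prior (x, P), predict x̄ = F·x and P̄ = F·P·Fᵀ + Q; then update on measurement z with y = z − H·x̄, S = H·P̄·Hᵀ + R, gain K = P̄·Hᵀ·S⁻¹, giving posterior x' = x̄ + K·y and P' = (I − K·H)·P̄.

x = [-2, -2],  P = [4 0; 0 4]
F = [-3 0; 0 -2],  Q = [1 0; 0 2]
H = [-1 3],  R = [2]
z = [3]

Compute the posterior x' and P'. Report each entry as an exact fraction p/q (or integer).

x̄ = F·x = [6, 4]
P̄ = F·P·Fᵀ + Q = [37 0; 0 18]
y = z − H·x̄ = [-3]
S = H·P̄·Hᵀ + R = [201]
K = P̄·Hᵀ·S⁻¹ = [-37/201; 18/67]
x' = x̄ + K·y = [439/67, 214/67]
P' = (I − K·H)·P̄ = [6068/201 666/67; 666/67 234/67]

x' = [439/67, 214/67]
P' = [6068/201 666/67; 666/67 234/67]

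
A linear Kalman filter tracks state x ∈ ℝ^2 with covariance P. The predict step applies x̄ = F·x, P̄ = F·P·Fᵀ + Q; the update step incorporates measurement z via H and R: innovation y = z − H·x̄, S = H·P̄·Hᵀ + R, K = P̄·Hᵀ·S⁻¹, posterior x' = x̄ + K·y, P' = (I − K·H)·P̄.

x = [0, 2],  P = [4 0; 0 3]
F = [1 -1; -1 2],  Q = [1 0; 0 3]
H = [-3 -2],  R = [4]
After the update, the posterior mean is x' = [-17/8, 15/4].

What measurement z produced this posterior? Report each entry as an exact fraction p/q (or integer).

z = [-1]

x̄ = F·x = [-2, 4]
P̄ = F·P·Fᵀ + Q = [8 -10; -10 19]
S = H·P̄·Hᵀ + R = [32]
K = P̄·Hᵀ·S⁻¹ = [-1/8; -1/4]
x' − x̄ = [-1/8, -1/4] = K·y
y = (KᵀK)⁻¹·Kᵀ·(x' − x̄) = [1]
z = y + H·x̄ = [1] + [-2] = [-1]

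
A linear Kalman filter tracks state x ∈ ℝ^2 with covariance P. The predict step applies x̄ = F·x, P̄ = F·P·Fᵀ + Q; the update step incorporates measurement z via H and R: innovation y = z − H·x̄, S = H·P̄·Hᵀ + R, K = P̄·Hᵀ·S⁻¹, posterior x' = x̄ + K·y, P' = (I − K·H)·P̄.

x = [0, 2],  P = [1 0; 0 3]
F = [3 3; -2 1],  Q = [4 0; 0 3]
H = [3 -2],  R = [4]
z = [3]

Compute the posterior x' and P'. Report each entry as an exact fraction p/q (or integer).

x' = [477/184, 857/368]
P' = [431/92 1179/184; 1179/184 3559/368]

x̄ = F·x = [6, 2]
P̄ = F·P·Fᵀ + Q = [40 3; 3 10]
y = z − H·x̄ = [-11]
S = H·P̄·Hᵀ + R = [368]
K = P̄·Hᵀ·S⁻¹ = [57/184; -11/368]
x' = x̄ + K·y = [477/184, 857/368]
P' = (I − K·H)·P̄ = [431/92 1179/184; 1179/184 3559/368]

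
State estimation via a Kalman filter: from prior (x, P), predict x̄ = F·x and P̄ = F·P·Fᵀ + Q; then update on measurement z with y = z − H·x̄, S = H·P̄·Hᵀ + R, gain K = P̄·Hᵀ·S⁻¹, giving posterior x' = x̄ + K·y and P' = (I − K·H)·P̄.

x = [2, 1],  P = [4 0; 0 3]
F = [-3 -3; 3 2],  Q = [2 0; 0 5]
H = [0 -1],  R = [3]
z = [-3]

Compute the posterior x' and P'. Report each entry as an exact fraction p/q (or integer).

x̄ = F·x = [-9, 8]
P̄ = F·P·Fᵀ + Q = [65 -54; -54 53]
y = z − H·x̄ = [5]
S = H·P̄·Hᵀ + R = [56]
K = P̄·Hᵀ·S⁻¹ = [27/28; -53/56]
x' = x̄ + K·y = [-117/28, 183/56]
P' = (I − K·H)·P̄ = [181/14 -81/28; -81/28 159/56]

x' = [-117/28, 183/56]
P' = [181/14 -81/28; -81/28 159/56]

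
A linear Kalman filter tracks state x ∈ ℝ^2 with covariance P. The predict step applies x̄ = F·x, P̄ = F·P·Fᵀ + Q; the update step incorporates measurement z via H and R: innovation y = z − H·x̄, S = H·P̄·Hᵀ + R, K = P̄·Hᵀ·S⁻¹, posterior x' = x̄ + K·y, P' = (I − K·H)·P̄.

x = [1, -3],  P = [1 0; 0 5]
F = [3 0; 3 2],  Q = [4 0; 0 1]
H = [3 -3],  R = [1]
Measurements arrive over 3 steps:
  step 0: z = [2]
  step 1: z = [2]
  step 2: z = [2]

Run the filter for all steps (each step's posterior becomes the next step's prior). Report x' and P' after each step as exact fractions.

step 0: x̄ = F·x = [3, -3]
step 0: P̄ = F·P·Fᵀ + Q = [13 9; 9 30]
step 0: y = z − H·x̄ = [-16]
step 0: S = H·P̄·Hᵀ + R = [226]
step 0: K = P̄·Hᵀ·S⁻¹ = [6/113; -63/226]
step 0: x' = x̄ + K·y = [243/113, 165/113]
step 0: P' = (I − K·H)·P̄ = [1397/113 1395/113; 1395/113 2811/226]
step 1: x̄ = F·x = [729/113, 1059/113]
step 1: P̄ = F·P·Fᵀ + Q = [13025/113 20943/113; 20943/113 35048/113]
step 1: y = z − H·x̄ = [1216/113]
step 1: S = H·P̄·Hᵀ + R = [55796/113]
step 1: K = P̄·Hᵀ·S⁻¹ = [-321/754; -3255/4292]
step 1: x' = x̄ + K·y = [705/377, 1299/1073]
step 1: P' = (I − K·H)·P̄ = [9716/377 1503/58; 1503/58 112307/4292]
step 2: x̄ = F·x = [2115/377, 112029/13949]
step 2: P̄ = F·P·Fᵀ + Q = [88952/377 146061/377; 146061/377 9047026/13949]
step 2: y = z − H·x̄ = [9940/1073]
step 2: S = H·P̄·Hᵀ + R = [1060121/1073]
step 2: K = P̄·Hᵀ·S⁻¹ = [-487623/1060121; -840639/1060121]
step 2: x' = x̄ + K·y = [18591915/13781573, 9447273/13781573]
step 2: P' = (I − K·H)·P̄ = [370927499/13781573 373040532/13781573; 373040532/13781573 376683301/13781573]

step 0: x' = [243/113, 165/113], P' = [1397/113 1395/113; 1395/113 2811/226]
step 1: x' = [705/377, 1299/1073], P' = [9716/377 1503/58; 1503/58 112307/4292]
step 2: x' = [18591915/13781573, 9447273/13781573], P' = [370927499/13781573 373040532/13781573; 373040532/13781573 376683301/13781573]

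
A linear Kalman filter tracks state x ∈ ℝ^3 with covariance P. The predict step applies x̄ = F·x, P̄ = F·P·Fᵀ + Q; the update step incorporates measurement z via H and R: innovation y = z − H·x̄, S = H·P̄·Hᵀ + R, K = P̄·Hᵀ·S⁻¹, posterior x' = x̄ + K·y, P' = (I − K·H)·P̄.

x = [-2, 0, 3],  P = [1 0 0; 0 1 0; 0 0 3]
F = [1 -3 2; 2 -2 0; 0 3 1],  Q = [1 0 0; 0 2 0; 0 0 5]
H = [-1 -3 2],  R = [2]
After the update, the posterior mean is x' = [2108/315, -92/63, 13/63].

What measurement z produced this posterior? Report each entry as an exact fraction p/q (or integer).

z = [-2]

x̄ = F·x = [4, -4, 3]
P̄ = F·P·Fᵀ + Q = [23 8 -3; 8 10 -6; -3 -6 17]
S = H·P̄·Hᵀ + R = [315]
K = P̄·Hᵀ·S⁻¹ = [-53/315; -10/63; 11/63]
x' − x̄ = [848/315, 160/63, -176/63] = K·y
y = (KᵀK)⁻¹·Kᵀ·(x' − x̄) = [-16]
z = y + H·x̄ = [-16] + [14] = [-2]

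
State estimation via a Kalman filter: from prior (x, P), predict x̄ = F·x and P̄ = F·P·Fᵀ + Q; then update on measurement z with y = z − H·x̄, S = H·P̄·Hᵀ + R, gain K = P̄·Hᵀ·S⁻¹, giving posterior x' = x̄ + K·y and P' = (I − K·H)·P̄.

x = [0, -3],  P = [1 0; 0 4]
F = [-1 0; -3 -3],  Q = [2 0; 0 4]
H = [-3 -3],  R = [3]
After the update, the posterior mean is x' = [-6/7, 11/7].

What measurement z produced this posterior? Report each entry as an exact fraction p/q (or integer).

x̄ = F·x = [0, 9]
P̄ = F·P·Fᵀ + Q = [3 3; 3 49]
S = H·P̄·Hᵀ + R = [525]
K = P̄·Hᵀ·S⁻¹ = [-6/175; -52/175]
x' − x̄ = [-6/7, -52/7] = K·y
y = (KᵀK)⁻¹·Kᵀ·(x' − x̄) = [25]
z = y + H·x̄ = [25] + [-27] = [-2]

z = [-2]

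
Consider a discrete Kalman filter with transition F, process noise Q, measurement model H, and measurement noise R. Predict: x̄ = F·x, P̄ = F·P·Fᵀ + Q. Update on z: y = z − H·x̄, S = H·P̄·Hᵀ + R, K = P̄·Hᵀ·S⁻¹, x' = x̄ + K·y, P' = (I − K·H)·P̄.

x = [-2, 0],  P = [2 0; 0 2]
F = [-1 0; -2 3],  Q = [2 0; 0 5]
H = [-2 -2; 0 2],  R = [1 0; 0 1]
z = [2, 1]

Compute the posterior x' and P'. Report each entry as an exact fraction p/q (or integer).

x' = [-2278/2025, 638/2025]
P' = [868/2025 -428/2025; -428/2025 463/2025]

x̄ = F·x = [2, 4]
P̄ = F·P·Fᵀ + Q = [4 4; 4 31]
y = z − H·x̄ = [14, -7]
S = H·P̄·Hᵀ + R = [173 -140; -140 125]
K = P̄·Hᵀ·S⁻¹ = [-176/405 -856/2025; -14/405 926/2025]
x' = x̄ + K·y = [-2278/2025, 638/2025]
P' = (I − K·H)·P̄ = [868/2025 -428/2025; -428/2025 463/2025]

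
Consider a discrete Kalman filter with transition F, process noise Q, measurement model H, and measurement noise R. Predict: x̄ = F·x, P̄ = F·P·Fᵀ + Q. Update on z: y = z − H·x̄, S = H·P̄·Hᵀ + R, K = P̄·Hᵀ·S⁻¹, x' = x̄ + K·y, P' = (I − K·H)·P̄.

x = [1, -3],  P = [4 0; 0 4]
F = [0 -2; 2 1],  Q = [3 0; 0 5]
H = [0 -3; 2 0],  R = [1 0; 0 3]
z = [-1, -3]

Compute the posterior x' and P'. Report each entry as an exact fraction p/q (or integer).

x̄ = F·x = [6, -1]
P̄ = F·P·Fᵀ + Q = [19 -8; -8 25]
y = z − H·x̄ = [-4, -15]
S = H·P̄·Hᵀ + R = [226 48; 48 79]
K = P̄·Hᵀ·S⁻¹ = [36/7775 3718/7775; -5157/15550 -8/7775]
x' = x̄ + K·y = [-9264/7775, 2659/7775]
P' = (I − K·H)·P̄ = [5577/7775 -12/7775; -12/7775 1719/15550]

x' = [-9264/7775, 2659/7775]
P' = [5577/7775 -12/7775; -12/7775 1719/15550]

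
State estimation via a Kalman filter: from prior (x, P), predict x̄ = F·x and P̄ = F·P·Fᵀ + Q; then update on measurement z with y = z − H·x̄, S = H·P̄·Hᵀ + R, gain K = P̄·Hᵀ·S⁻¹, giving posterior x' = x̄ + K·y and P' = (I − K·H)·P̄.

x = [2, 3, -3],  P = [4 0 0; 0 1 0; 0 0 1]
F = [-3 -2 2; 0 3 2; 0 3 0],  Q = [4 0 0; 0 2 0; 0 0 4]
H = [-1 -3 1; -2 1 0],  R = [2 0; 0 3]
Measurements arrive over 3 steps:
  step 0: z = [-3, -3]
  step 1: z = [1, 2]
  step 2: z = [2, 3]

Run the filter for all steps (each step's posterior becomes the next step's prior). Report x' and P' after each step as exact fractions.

step 0: x' = [15999/6887, 29793/13774, 82029/13774], P' = [5088/6887 1824/6887 8366/6887; 1824/6887 7281/6887 19372/6887; 8366/6887 19372/6887 64959/6887]
step 1: x' = [-14483048/12209429, 8317917/24418858, 9096552/12209429], P' = [8003352/12209429 1793274/12209429 9652892/12209429; 1793274/12209429 46999206/61047145 111991781/61047145; 9652892/12209429 111991781/61047145 373411646/61047145]
step 2: x' = [-416376827041/356673178979, -7708217383/713346357958, 509320701795/713346357958], P' = [233150775924/356673178979 51830729916/356673178979 279972426392/356673178979; 51830729916/356673178979 274189724136/356673178979 653297152414/356673178979; 279972426392/356673178979 653297152414/356673178979 2178253193327/356673178979]

step 0: x̄ = F·x = [-18, 3, 9]
step 0: P̄ = F·P·Fᵀ + Q = [48 -2 -6; -2 15 9; -6 9 13]
step 0: y = z − H·x̄ = [-21, -42]
step 0: S = H·P̄·Hᵀ + R = [144 62; 62 218]
step 0: K = P̄·Hᵀ·S⁻¹ = [-1097/6887 -2784/6887; -4295/13774 1211/6887; -1523/13774 880/6887]
step 0: x' = x̄ + K·y = [15999/6887, 29793/13774, 82029/13774]
step 0: P' = (I − K·H)·P̄ = [5088/6887 1824/6887 8366/6887; 1824/6887 7281/6887 19372/6887; 8366/6887 19372/6887 64959/6887]
step 1: x̄ = F·x = [4239/6887, 253437/13774, 89379/13774]
step 1: P̄ = F·P·Fᵀ + Q = [128820/6887 188282/6887 56130/6887; 188282/6887 571603/6887 181761/6887; 56130/6887 181761/6887 93077/6887]
step 1: y = z − H·x̄ = [346592/6887, -208933/13774]
step 1: S = H·P̄·Hᵀ + R = [5306964/6887 -446258/6887; -446258/6887 354416/6887]
step 1: K = P̄·Hᵀ·S⁻¹ = [-1865141/12209429 -4737810/12209429; -37972207/122094290 9688822/61047145; -10828157/122094290 5154287/61047145]
step 1: x' = x̄ + K·y = [-14483048/12209429, 8317917/24418858, 9096552/12209429]
step 1: P' = (I − K·H)·P̄ = [8003352/12209429 1793274/12209429 9652892/12209429; 1793274/12209429 46999206/61047145 111991781/61047145; 9652892/12209429 111991781/61047145 373411646/61047145]
step 2: x̄ = F·x = [53324331/12209429, 61339959/24418858, 24953751/24418858]
step 2: P̄ = F·P·Fᵀ + Q = [183694300/12209429 213070164/12209429 61851624/12209429; 213070164/12209429 676527020/12209429 218988708/12209429; 61851624/12209429 218988708/12209429 667181434/61047145]
step 2: y = z − H·x̄ = [157276252/12209429, 225213939/24418858]
step 2: S = H·P̄·Hᵀ + R = [31355390564/61047145 -501556180/12209429; -501556180/12209429 595651851/12209429]
step 2: K = P̄·Hᵀ·S⁻¹ = [-54335269640/356673178979 -138156940644/356673178979; -110551374955/356673178979 56842754768/356673178979; -61610690307/713346357958 31117433210/356673178979]
step 2: x' = x̄ + K·y = [-416376827041/356673178979, -7708217383/713346357958, 509320701795/713346357958]
step 2: P' = (I − K·H)·P̄ = [233150775924/356673178979 51830729916/356673178979 279972426392/356673178979; 51830729916/356673178979 274189724136/356673178979 653297152414/356673178979; 279972426392/356673178979 653297152414/356673178979 2178253193327/356673178979]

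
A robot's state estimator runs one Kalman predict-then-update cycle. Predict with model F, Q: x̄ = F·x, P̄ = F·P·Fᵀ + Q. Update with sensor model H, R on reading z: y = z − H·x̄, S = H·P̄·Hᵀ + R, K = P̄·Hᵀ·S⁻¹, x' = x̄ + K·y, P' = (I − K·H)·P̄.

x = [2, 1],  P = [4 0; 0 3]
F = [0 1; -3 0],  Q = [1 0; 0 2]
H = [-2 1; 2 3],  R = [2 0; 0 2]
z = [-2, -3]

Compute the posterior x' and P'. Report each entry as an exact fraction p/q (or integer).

x̄ = F·x = [1, -6]
P̄ = F·P·Fᵀ + Q = [4 0; 0 38]
y = z − H·x̄ = [6, 13]
S = H·P̄·Hᵀ + R = [56 98; 98 360]
K = P̄·Hᵀ·S⁻¹ = [-916/2639 44/377; 627/2639 95/377]
x' = x̄ + K·y = [1147/2639, -3427/2639]
P' = (I − K·H)·P̄ = [764/2639 -304/2639; -304/2639 646/2639]

x' = [1147/2639, -3427/2639]
P' = [764/2639 -304/2639; -304/2639 646/2639]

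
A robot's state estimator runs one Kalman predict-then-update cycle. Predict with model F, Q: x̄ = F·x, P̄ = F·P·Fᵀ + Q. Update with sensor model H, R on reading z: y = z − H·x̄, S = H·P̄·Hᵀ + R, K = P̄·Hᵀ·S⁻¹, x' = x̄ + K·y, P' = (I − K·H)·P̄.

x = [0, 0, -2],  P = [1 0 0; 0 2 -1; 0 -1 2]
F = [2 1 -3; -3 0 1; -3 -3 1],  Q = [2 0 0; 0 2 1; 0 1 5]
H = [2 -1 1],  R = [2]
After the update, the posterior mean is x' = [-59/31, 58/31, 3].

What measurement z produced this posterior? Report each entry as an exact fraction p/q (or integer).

x̄ = F·x = [6, -2, -2]
P̄ = F·P·Fᵀ + Q = [32 -13 -28; -13 13 15; -28 15 40]
S = H·P̄·Hᵀ + R = [93]
K = P̄·Hᵀ·S⁻¹ = [49/93; -8/31; -1/3]
x' − x̄ = [-245/31, 120/31, 5] = K·y
y = (KᵀK)⁻¹·Kᵀ·(x' − x̄) = [-15]
z = y + H·x̄ = [-15] + [12] = [-3]

z = [-3]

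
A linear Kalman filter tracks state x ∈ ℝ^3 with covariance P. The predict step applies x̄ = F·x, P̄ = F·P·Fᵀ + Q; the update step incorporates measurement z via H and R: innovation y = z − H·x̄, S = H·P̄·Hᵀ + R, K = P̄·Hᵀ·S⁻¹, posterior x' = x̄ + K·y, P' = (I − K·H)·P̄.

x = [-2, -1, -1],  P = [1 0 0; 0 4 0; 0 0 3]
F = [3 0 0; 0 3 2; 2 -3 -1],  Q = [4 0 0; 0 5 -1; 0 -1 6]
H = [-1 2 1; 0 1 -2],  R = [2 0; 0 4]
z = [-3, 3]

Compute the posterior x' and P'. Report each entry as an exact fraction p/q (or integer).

x' = [-103069/16899, -51223/16899, -49786/16899]
P' = [210646/16899 83260/16899 41752/16899; 83260/16899 40876/16899 13636/16899; 41752/16899 13636/16899 19948/16899]

x̄ = F·x = [-6, -5, 0]
P̄ = F·P·Fᵀ + Q = [13 0 6; 0 53 -43; 6 -43 49]
y = z − H·x̄ = [1, 8]
S = H·P̄·Hᵀ + R = [92 149; 149 425]
K = P̄·Hᵀ·S⁻¹ = [-1187/16899 -61/16899; 6064/16899 3401/16899; 2734/16899 -6565/16899]
x' = x̄ + K·y = [-103069/16899, -51223/16899, -49786/16899]
P' = (I − K·H)·P̄ = [210646/16899 83260/16899 41752/16899; 83260/16899 40876/16899 13636/16899; 41752/16899 13636/16899 19948/16899]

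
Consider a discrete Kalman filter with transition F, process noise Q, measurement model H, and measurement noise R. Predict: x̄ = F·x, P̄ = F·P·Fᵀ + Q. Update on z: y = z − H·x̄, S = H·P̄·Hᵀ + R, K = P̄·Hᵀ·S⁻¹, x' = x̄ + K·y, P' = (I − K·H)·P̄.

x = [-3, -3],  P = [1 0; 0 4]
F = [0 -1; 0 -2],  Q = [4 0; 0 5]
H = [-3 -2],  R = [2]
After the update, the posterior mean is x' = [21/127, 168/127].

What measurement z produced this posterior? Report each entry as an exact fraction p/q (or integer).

z = [-3]

x̄ = F·x = [3, 6]
P̄ = F·P·Fᵀ + Q = [8 8; 8 21]
S = H·P̄·Hᵀ + R = [254]
K = P̄·Hᵀ·S⁻¹ = [-20/127; -33/127]
x' − x̄ = [-360/127, -594/127] = K·y
y = (KᵀK)⁻¹·Kᵀ·(x' − x̄) = [18]
z = y + H·x̄ = [18] + [-21] = [-3]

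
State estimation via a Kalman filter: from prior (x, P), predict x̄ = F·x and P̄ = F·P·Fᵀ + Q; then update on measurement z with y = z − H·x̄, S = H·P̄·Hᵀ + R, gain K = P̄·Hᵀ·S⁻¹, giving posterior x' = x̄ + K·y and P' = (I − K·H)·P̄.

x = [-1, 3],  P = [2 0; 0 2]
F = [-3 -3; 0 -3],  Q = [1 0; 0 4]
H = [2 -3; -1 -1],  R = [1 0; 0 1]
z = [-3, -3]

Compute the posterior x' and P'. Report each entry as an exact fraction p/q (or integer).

x̄ = F·x = [-6, -9]
P̄ = F·P·Fᵀ + Q = [37 18; 18 22]
y = z − H·x̄ = [-18, -18]
S = H·P̄·Hᵀ + R = [131 10; 10 96]
K = P̄·Hᵀ·S⁻¹ = [1235/6238 -7405/12476; -620/3119 -1235/3119]
x' = x̄ + K·y = [6987/6238, 5319/3119]
P' = (I − K·H)·P̄ = [4937/12476 617/3119; 617/3119 618/3119]

x' = [6987/6238, 5319/3119]
P' = [4937/12476 617/3119; 617/3119 618/3119]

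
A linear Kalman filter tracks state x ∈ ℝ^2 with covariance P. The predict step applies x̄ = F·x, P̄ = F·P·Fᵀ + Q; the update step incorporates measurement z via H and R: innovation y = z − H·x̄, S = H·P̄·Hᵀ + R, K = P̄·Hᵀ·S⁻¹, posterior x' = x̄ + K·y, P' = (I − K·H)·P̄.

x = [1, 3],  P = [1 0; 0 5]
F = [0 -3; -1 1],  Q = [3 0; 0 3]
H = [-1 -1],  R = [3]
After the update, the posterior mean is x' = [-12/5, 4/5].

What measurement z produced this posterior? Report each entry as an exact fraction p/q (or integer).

x̄ = F·x = [-9, 2]
P̄ = F·P·Fᵀ + Q = [48 -15; -15 9]
S = H·P̄·Hᵀ + R = [30]
K = P̄·Hᵀ·S⁻¹ = [-11/10; 1/5]
x' − x̄ = [33/5, -6/5] = K·y
y = (KᵀK)⁻¹·Kᵀ·(x' − x̄) = [-6]
z = y + H·x̄ = [-6] + [7] = [1]

z = [1]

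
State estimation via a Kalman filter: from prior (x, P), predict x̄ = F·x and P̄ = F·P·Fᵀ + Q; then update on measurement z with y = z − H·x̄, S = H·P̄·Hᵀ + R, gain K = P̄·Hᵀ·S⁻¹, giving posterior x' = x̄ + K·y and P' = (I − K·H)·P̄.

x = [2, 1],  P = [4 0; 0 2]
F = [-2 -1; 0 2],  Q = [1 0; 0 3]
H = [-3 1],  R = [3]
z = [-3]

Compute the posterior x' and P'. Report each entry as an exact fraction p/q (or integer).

x̄ = F·x = [-5, 2]
P̄ = F·P·Fᵀ + Q = [19 -4; -4 11]
y = z − H·x̄ = [-20]
S = H·P̄·Hᵀ + R = [209]
K = P̄·Hᵀ·S⁻¹ = [-61/209; 23/209]
x' = x̄ + K·y = [175/209, -42/209]
P' = (I − K·H)·P̄ = [250/209 567/209; 567/209 1770/209]

x' = [175/209, -42/209]
P' = [250/209 567/209; 567/209 1770/209]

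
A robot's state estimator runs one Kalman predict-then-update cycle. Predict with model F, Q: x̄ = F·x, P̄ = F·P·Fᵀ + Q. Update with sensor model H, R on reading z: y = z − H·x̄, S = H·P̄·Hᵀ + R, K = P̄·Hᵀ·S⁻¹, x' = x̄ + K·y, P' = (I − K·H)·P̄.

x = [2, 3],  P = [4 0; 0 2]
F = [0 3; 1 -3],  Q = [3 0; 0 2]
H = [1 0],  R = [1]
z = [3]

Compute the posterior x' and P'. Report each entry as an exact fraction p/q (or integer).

x̄ = F·x = [9, -7]
P̄ = F·P·Fᵀ + Q = [21 -18; -18 24]
y = z − H·x̄ = [-6]
S = H·P̄·Hᵀ + R = [22]
K = P̄·Hᵀ·S⁻¹ = [21/22; -9/11]
x' = x̄ + K·y = [36/11, -23/11]
P' = (I − K·H)·P̄ = [21/22 -9/11; -9/11 102/11]

x' = [36/11, -23/11]
P' = [21/22 -9/11; -9/11 102/11]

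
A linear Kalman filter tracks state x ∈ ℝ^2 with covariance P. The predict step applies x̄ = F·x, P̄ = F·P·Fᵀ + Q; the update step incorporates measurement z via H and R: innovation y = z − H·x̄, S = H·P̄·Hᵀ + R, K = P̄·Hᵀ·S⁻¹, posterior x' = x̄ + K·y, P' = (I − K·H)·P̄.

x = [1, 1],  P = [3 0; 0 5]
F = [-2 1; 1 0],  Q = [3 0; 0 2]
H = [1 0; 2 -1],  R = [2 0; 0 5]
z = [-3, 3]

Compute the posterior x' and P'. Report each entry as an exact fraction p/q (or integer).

x' = [-3/7, -1]
P' = [41/49 1/2; 1/2 9/4]

x̄ = F·x = [-1, 1]
P̄ = F·P·Fᵀ + Q = [20 -6; -6 5]
y = z − H·x̄ = [-2, 6]
S = H·P̄·Hᵀ + R = [22 46; 46 114]
K = P̄·Hᵀ·S⁻¹ = [41/98 23/98; 1/4 -1/4]
x' = x̄ + K·y = [-3/7, -1]
P' = (I − K·H)·P̄ = [41/49 1/2; 1/2 9/4]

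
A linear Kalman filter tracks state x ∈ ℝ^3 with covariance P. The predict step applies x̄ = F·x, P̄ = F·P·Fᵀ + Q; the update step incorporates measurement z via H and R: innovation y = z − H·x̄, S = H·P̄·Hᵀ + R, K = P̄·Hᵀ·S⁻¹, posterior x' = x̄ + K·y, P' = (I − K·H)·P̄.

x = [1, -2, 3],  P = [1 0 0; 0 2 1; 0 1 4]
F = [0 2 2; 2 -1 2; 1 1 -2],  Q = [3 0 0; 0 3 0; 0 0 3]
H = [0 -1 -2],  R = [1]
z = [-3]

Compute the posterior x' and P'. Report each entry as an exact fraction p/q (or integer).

x̄ = F·x = [2, 10, -7]
P̄ = F·P·Fᵀ + Q = [35 14 -14; 14 21 -12; -14 -12 18]
y = z − H·x̄ = [-7]
S = H·P̄·Hᵀ + R = [46]
K = P̄·Hᵀ·S⁻¹ = [7/23; 3/46; -12/23]
x' = x̄ + K·y = [-3/23, 439/46, -77/23]
P' = (I − K·H)·P̄ = [707/23 301/23 -154/23; 301/23 957/46 -240/23; -154/23 -240/23 126/23]

x' = [-3/23, 439/46, -77/23]
P' = [707/23 301/23 -154/23; 301/23 957/46 -240/23; -154/23 -240/23 126/23]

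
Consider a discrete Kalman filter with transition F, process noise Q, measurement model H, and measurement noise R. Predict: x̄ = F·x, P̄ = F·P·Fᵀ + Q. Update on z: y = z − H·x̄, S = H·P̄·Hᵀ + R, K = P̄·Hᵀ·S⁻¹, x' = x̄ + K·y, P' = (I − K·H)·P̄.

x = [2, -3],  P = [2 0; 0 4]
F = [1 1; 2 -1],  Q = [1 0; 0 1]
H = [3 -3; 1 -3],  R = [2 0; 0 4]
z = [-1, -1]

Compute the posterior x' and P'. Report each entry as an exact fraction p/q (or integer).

x' = [625/2126, 1349/2126]
P' = [2485/2126 1911/2126; 1911/2126 1781/2126]

x̄ = F·x = [-1, 7]
P̄ = F·P·Fᵀ + Q = [7 0; 0 13]
y = z − H·x̄ = [23, 21]
S = H·P̄·Hᵀ + R = [182 138; 138 128]
K = P̄·Hᵀ·S⁻¹ = [861/2126 -406/1063; 195/2126 -429/1063]
x' = x̄ + K·y = [625/2126, 1349/2126]
P' = (I − K·H)·P̄ = [2485/2126 1911/2126; 1911/2126 1781/2126]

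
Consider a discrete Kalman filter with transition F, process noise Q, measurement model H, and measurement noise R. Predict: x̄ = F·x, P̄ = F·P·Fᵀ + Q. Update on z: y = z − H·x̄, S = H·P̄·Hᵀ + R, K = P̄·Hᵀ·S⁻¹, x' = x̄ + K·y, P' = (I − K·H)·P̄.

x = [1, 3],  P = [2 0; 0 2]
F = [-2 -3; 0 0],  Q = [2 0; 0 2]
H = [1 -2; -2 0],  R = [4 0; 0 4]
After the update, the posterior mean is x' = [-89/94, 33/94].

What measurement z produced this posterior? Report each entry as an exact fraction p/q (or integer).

z = [-2, 1]

x̄ = F·x = [-11, 0]
P̄ = F·P·Fᵀ + Q = [28 0; 0 2]
S = H·P̄·Hᵀ + R = [40 -56; -56 116]
K = P̄·Hᵀ·S⁻¹ = [7/94 -21/47; -29/94 -7/47]
x' − x̄ = [945/94, 33/94] = K·y
y = (KᵀK)⁻¹·Kᵀ·(x' − x̄) = [9, -21]
z = y + H·x̄ = [9, -21] + [-11, 22] = [-2, 1]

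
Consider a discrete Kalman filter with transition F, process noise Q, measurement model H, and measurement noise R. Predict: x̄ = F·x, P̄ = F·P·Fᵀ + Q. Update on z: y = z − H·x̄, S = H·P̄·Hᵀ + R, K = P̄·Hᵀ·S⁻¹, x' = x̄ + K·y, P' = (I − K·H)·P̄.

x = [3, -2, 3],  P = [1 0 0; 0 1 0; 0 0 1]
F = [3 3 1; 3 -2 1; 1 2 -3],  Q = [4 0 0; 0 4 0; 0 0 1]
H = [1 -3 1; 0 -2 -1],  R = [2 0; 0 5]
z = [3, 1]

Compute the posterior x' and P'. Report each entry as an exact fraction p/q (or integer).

x' = [94411/10639, 12150/10639, -30954/10639]
P' = [145089/10639 32352/10639 -43349/10639; 32352/10639 9950/10639 -5910/10639; -43349/10639 -5910/10639 31685/10639]

x̄ = F·x = [6, 16, -10]
P̄ = F·P·Fᵀ + Q = [23 4 6; 4 18 -4; 6 -4 15]
y = z − H·x̄ = [55, 23]
S = H·P̄·Hᵀ + R = [214 75; 75 76]
K = P̄·Hᵀ·S⁻¹ = [2342/10639 -4271/10639; -1704/10639 -2798/10639; 3033/10639 -3973/10639]
x' = x̄ + K·y = [94411/10639, 12150/10639, -30954/10639]
P' = (I − K·H)·P̄ = [145089/10639 32352/10639 -43349/10639; 32352/10639 9950/10639 -5910/10639; -43349/10639 -5910/10639 31685/10639]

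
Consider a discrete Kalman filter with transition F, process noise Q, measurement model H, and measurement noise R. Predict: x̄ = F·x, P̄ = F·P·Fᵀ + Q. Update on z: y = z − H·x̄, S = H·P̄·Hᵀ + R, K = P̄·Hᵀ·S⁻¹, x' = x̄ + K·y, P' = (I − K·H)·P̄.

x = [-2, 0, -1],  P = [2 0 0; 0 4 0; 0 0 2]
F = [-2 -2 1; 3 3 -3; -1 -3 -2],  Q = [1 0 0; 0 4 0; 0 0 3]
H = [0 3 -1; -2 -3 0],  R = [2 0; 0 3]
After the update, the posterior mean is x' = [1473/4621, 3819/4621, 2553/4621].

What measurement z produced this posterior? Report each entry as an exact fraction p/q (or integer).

z = [2, -3]

x̄ = F·x = [3, -3, 4]
P̄ = F·P·Fᵀ + Q = [27 -42 24; -42 76 -30; 24 -30 49]
S = H·P̄·Hᵀ + R = [915 -474; -474 291]
K = P̄·Hᵀ·S⁻¹ = [-1058/4621 -580/4621; 758/4621 -1052/4621; -6847/13863 -9152/13863]
x' − x̄ = [-12390/4621, 17682/4621, -15931/4621] = K·y
y = (KᵀK)⁻¹·Kᵀ·(x' − x̄) = [15, -6]
z = y + H·x̄ = [15, -6] + [-13, 3] = [2, -3]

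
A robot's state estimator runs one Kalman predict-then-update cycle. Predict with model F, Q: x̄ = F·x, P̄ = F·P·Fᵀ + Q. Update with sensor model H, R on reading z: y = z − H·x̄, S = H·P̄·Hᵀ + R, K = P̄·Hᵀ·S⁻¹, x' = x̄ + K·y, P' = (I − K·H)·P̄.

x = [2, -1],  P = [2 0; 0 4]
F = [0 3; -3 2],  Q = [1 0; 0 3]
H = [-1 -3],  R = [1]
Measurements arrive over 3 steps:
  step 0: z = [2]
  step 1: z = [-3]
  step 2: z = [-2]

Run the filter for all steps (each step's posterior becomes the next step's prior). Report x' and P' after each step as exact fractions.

step 0: x̄ = F·x = [-3, -8]
step 0: P̄ = F·P·Fᵀ + Q = [37 24; 24 37]
step 0: y = z − H·x̄ = [-25]
step 0: S = H·P̄·Hᵀ + R = [515]
step 0: K = P̄·Hᵀ·S⁻¹ = [-109/515; -27/103]
step 0: x' = x̄ + K·y = [236/103, -149/103]
step 0: P' = (I − K·H)·P̄ = [7174/515 -471/103; -471/103 166/103]
step 1: x̄ = F·x = [-447/103, -1006/103]
step 1: P̄ = F·P·Fᵀ + Q = [1597/103 5235/103; 5235/103 97691/515]
step 1: y = z − H·x̄ = [-3774/103]
step 1: S = H·P̄·Hᵀ + R = [1044769/515]
step 1: K = P̄·Hᵀ·S⁻¹ = [-86510/1044769; -319248/1044769]
step 1: x' = x̄ + K·y = [-2169/1661, 2374/1661]
step 1: P' = (I − K·H)·P̄ = [1666991/1044769 -526827/1044769; -526827/1044769 282025/1044769]
step 2: x̄ = F·x = [7122/1661, 11255/1661]
step 2: P̄ = F·P·Fᵀ + Q = [3582994/1044769 6433593/1044769; 6433593/1044769 25587250/1044769]
step 2: y = z − H·x̄ = [3415/151]
step 2: S = H·P̄·Hᵀ + R = [24864961/94979]
step 2: K = P̄·Hᵀ·S⁻¹ = [-2080343/24864961; -7563213/24864961]
step 2: x' = x̄ + K·y = [59566627/24864961, -232990/2260451]
step 2: P' = (I − K·H)·P̄ = [39707255/24864961 -12542304/24864961; -12542304/24864961 6701839/24864961]

step 0: x' = [236/103, -149/103], P' = [7174/515 -471/103; -471/103 166/103]
step 1: x' = [-2169/1661, 2374/1661], P' = [1666991/1044769 -526827/1044769; -526827/1044769 282025/1044769]
step 2: x' = [59566627/24864961, -232990/2260451], P' = [39707255/24864961 -12542304/24864961; -12542304/24864961 6701839/24864961]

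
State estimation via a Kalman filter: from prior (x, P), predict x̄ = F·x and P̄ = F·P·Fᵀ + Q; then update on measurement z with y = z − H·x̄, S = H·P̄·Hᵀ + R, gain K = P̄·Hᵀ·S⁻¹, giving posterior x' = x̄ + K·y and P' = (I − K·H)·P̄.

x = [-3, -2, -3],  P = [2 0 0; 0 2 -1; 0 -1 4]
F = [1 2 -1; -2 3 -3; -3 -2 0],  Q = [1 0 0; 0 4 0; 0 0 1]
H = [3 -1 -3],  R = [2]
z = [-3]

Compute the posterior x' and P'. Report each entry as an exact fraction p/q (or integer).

x̄ = F·x = [-4, 9, 13]
P̄ = F·P·Fᵀ + Q = [19 29 -16; 29 84 -6; -16 -6 27]
y = z − H·x̄ = [57]
S = H·P̄·Hᵀ + R = [578]
K = P̄·Hᵀ·S⁻¹ = [38/289; 21/578; -123/578]
x' = x̄ + K·y = [1010/289, 6399/578, 503/578]
P' = (I − K·H)·P̄ = [2603/289 7583/289 50/289; 7583/289 48111/578 -885/578; 50/289 -885/578 477/578]

x' = [1010/289, 6399/578, 503/578]
P' = [2603/289 7583/289 50/289; 7583/289 48111/578 -885/578; 50/289 -885/578 477/578]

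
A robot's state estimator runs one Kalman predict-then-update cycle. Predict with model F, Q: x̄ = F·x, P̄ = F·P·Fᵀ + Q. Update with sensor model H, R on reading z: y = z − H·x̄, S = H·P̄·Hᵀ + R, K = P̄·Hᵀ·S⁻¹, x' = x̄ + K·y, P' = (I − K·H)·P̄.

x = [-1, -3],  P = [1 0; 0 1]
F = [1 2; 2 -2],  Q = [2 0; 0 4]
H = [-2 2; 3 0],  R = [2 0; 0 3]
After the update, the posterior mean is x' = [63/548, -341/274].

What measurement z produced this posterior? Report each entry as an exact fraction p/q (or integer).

x̄ = F·x = [-7, 4]
P̄ = F·P·Fᵀ + Q = [7 -2; -2 12]
S = H·P̄·Hᵀ + R = [94 -54; -54 66]
K = P̄·Hᵀ·S⁻¹ = [-9/548 167/548; 127/274 79/274]
x' − x̄ = [3899/548, -1437/274] = K·y
y = (KᵀK)⁻¹·Kᵀ·(x' − x̄) = [-25, 22]
z = y + H·x̄ = [-25, 22] + [22, -21] = [-3, 1]

z = [-3, 1]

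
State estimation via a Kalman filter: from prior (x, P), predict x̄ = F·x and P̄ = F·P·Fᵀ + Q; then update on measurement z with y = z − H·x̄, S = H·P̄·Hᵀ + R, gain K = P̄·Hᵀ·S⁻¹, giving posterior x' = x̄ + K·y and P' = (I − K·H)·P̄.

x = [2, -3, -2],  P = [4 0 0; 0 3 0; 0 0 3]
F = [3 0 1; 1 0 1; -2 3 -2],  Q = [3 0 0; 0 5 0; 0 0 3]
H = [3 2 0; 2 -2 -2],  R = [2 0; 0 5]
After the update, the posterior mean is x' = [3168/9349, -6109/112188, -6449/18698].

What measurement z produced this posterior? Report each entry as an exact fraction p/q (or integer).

z = [1, 1]

x̄ = F·x = [4, 0, -9]
P̄ = F·P·Fᵀ + Q = [42 15 -30; 15 12 -14; -30 -14 58]
S = H·P̄·Hᵀ + R = [608 410; 410 461]
K = P̄·Hᵀ·S⁻¹ = [2098/9349 446/9349; 17869/112188 -3809/56094; 1047/18698 -3467/9349]
x' − x̄ = [-34228/9349, -6109/112188, 161833/18698] = K·y
y = (KᵀK)⁻¹·Kᵀ·(x' − x̄) = [-11, -25]
z = y + H·x̄ = [-11, -25] + [12, 26] = [1, 1]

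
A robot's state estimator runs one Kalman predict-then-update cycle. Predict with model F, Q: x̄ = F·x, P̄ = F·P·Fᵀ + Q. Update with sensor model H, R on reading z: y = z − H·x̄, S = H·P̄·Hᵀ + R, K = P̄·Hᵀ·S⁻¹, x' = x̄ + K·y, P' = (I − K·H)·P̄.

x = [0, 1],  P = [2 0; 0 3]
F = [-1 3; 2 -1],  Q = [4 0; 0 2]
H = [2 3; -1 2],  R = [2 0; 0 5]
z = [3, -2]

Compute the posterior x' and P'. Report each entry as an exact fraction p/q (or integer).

x̄ = F·x = [3, -1]
P̄ = F·P·Fᵀ + Q = [33 -13; -13 13]
y = z − H·x̄ = [0, 3]
S = H·P̄·Hᵀ + R = [95 -1; -1 142]
K = P̄·Hᵀ·S⁻¹ = [3775/13489 -5578/13489; 1885/13489 3718/13489]
x' = x̄ + K·y = [23733/13489, -2335/13489]
P' = (I − K·H)·P̄ = [14110/13489 -6890/13489; -6890/13489 5850/13489]

x' = [23733/13489, -2335/13489]
P' = [14110/13489 -6890/13489; -6890/13489 5850/13489]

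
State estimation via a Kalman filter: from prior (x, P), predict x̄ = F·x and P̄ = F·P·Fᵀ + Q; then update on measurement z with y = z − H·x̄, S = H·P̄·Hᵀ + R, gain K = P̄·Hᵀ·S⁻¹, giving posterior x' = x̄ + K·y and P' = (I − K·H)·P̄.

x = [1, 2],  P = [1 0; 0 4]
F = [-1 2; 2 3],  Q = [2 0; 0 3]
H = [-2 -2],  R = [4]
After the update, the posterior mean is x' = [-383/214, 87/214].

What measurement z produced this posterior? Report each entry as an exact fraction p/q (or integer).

x̄ = F·x = [3, 8]
P̄ = F·P·Fᵀ + Q = [19 22; 22 43]
S = H·P̄·Hᵀ + R = [428]
K = P̄·Hᵀ·S⁻¹ = [-41/214; -65/214]
x' − x̄ = [-1025/214, -1625/214] = K·y
y = (KᵀK)⁻¹·Kᵀ·(x' − x̄) = [25]
z = y + H·x̄ = [25] + [-22] = [3]

z = [3]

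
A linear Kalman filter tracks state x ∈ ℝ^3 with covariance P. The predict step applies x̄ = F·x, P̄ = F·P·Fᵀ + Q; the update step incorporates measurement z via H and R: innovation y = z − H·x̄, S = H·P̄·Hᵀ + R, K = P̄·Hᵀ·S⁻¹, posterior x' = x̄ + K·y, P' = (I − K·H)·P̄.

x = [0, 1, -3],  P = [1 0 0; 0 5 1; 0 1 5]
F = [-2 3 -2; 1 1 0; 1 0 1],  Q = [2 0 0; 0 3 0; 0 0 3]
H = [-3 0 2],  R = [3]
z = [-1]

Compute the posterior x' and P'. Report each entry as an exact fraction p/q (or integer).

x' = [-23/113, -125/339, -99/113]
P' = [659/226 601/226 891/226; 601/226 5261/678 887/226; 891/226 887/226 1359/226]

x̄ = F·x = [9, 1, -3]
P̄ = F·P·Fᵀ + Q = [59 11 -9; 11 9 2; -9 2 9]
y = z − H·x̄ = [32]
S = H·P̄·Hᵀ + R = [678]
K = P̄·Hᵀ·S⁻¹ = [-65/226; -29/678; 15/226]
x' = x̄ + K·y = [-23/113, -125/339, -99/113]
P' = (I − K·H)·P̄ = [659/226 601/226 891/226; 601/226 5261/678 887/226; 891/226 887/226 1359/226]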